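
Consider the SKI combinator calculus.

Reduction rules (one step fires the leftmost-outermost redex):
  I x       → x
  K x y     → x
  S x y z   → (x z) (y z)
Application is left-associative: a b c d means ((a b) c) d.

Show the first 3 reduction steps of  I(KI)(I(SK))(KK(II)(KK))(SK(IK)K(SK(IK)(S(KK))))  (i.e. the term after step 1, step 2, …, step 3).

  start: I(KI)(I(SK))(KK(II)(KK))(SK(IK)K(SK(IK)(S(KK))))
  step 1: KI(I(SK))(KK(II)(KK))(SK(IK)K(SK(IK)(S(KK))))
  step 2: I(KK(II)(KK))(SK(IK)K(SK(IK)(S(KK))))
  step 3: KK(II)(KK)(SK(IK)K(SK(IK)(S(KK))))

Answer: after 3 steps: KK(II)(KK)(SK(IK)K(SK(IK)(S(KK))))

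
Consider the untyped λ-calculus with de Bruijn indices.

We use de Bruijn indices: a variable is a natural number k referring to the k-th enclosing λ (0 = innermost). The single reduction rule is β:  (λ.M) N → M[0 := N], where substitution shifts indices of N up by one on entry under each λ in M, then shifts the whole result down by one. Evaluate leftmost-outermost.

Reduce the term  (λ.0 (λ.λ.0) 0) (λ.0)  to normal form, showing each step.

Answer: normal form = λ.0  (in 3 steps)

Working:
  start: (λ.0 (λ.λ.0) 0) (λ.0)
  →1  (λ.0) (λ.λ.0) (λ.0)
  →2  (λ.λ.0) (λ.0)
  →3  λ.0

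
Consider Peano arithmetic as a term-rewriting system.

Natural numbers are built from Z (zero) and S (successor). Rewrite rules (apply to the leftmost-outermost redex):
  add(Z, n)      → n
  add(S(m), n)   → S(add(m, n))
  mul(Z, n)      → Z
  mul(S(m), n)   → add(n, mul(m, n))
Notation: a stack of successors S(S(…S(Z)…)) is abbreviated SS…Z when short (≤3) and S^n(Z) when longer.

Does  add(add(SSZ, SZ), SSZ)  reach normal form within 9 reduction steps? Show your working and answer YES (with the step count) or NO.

  start: add(add(SSZ, SZ), SSZ)
  step 1: add(S(add(SZ, SZ)), SSZ)
  step 2: S(add(add(SZ, SZ), SSZ))
  step 3: S(add(S(add(Z, SZ)), SSZ))
  step 4: S(S(add(add(Z, SZ), SSZ)))
  step 5: S(S(add(SZ, SSZ)))
  step 6: S(S(S(add(Z, SSZ))))
  step 7: S^5(Z)

Answer: YES — reaches normal form S^5(Z) in 7 ≤ 9 steps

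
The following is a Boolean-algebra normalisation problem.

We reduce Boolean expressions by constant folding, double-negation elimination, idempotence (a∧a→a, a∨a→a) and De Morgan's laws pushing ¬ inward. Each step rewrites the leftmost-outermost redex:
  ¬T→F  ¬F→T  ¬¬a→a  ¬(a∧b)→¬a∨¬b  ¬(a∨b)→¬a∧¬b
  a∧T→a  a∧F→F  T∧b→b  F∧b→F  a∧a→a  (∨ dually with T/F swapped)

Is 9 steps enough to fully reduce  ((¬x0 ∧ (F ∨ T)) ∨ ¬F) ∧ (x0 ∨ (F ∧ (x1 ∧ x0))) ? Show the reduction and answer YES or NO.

  start: ((¬x0 ∧ (F ∨ T)) ∨ ¬F) ∧ (x0 ∨ (F ∧ (x1 ∧ x0)))
  →1  ((¬x0 ∧ T) ∨ ¬F) ∧ (x0 ∨ (F ∧ (x1 ∧ x0)))
  →2  (¬x0 ∨ ¬F) ∧ (x0 ∨ (F ∧ (x1 ∧ x0)))
  →3  (¬x0 ∨ T) ∧ (x0 ∨ (F ∧ (x1 ∧ x0)))
  →4  T ∧ (x0 ∨ (F ∧ (x1 ∧ x0)))
  →5  x0 ∨ (F ∧ (x1 ∧ x0))
  →6  x0 ∨ F
  →7  x0

Answer: YES — reaches normal form x0 in 7 ≤ 9 steps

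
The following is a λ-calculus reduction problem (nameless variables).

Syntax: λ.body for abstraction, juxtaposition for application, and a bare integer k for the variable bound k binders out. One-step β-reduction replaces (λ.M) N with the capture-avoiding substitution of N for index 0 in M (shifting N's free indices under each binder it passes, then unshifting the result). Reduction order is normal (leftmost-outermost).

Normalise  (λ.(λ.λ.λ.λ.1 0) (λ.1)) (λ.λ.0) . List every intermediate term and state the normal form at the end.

  start: (λ.(λ.λ.λ.λ.1 0) (λ.1)) (λ.λ.0)
  →1  (λ.λ.λ.λ.1 0) (λ.λ.λ.0)
  →2  λ.λ.λ.1 0

Answer: normal form = λ.λ.λ.1 0  (in 2 steps)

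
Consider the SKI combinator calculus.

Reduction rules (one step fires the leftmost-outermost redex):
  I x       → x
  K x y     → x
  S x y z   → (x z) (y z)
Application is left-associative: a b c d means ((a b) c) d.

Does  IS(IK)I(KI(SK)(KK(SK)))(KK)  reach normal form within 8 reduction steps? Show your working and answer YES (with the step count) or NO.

  start: IS(IK)I(KI(SK)(KK(SK)))(KK)
  step 1: S(IK)I(KI(SK)(KK(SK)))(KK)
  step 2: IK(KI(SK)(KK(SK)))(I(KI(SK)(KK(SK))))(KK)
  step 3: K(KI(SK)(KK(SK)))(I(KI(SK)(KK(SK))))(KK)
  step 4: KI(SK)(KK(SK))(KK)
  step 5: I(KK(SK))(KK)
  step 6: KK(SK)(KK)
  step 7: K(KK)

Answer: YES — reaches normal form K(KK) in 7 ≤ 8 steps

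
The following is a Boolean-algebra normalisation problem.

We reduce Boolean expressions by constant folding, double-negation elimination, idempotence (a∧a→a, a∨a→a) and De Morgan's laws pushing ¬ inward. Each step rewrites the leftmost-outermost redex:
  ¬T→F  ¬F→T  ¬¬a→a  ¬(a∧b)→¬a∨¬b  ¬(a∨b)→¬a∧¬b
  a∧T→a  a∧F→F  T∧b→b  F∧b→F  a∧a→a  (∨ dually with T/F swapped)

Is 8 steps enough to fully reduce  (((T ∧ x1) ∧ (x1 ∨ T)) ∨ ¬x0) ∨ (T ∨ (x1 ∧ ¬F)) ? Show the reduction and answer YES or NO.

  start: (((T ∧ x1) ∧ (x1 ∨ T)) ∨ ¬x0) ∨ (T ∨ (x1 ∧ ¬F))
  [1] ((x1 ∧ (x1 ∨ T)) ∨ ¬x0) ∨ (T ∨ (x1 ∧ ¬F))
  [2] ((x1 ∧ T) ∨ ¬x0) ∨ (T ∨ (x1 ∧ ¬F))
  [3] (x1 ∨ ¬x0) ∨ (T ∨ (x1 ∧ ¬F))
  [4] (x1 ∨ ¬x0) ∨ T
  [5] T

Answer: YES — reaches normal form T in 5 ≤ 8 steps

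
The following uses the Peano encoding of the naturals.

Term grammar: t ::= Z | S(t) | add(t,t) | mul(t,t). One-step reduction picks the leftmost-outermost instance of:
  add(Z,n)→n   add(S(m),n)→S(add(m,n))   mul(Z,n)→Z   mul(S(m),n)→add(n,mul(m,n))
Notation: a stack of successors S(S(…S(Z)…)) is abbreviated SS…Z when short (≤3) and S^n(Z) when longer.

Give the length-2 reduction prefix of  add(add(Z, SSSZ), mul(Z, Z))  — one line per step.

Answer: after 2 steps: S(add(SSZ, mul(Z, Z)))

Reduction:
  start: add(add(Z, SSSZ), mul(Z, Z))
  →1  add(SSSZ, mul(Z, Z))
  →2  S(add(SSZ, mul(Z, Z)))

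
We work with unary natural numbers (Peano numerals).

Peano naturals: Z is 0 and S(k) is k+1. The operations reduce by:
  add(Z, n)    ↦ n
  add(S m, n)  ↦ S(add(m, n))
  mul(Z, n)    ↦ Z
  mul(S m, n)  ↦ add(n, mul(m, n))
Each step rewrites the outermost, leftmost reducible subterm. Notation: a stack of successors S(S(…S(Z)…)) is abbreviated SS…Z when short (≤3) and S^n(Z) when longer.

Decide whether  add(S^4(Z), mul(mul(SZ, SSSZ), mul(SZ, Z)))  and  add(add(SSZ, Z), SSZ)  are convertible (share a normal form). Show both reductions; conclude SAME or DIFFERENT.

Answer: SAME — A ⇓ S^4(Z), B ⇓ S^4(Z)

Reduction:
Term A:
  start: add(S^4(Z), mul(mul(SZ, SSSZ), mul(SZ, Z)))
  [1] S(add(SSSZ, mul(mul(SZ, SSSZ), mul(SZ, Z))))
  [2] S(S(add(SSZ, mul(mul(SZ, SSSZ), mul(SZ, Z)))))
  [3] S(S(S(add(SZ, mul(mul(SZ, SSSZ), mul(SZ, Z))))))
  [4] S(S(S(S(add(Z, mul(mul(SZ, SSSZ), mul(SZ, Z)))))))
  [5] S(S(S(S(mul(mul(SZ, SSSZ), mul(SZ, Z))))))
  [6] S(S(S(S(mul(add(SSSZ, mul(Z, SSSZ)), mul(SZ, Z))))))
  [7] S(S(S(S(mul(S(add(SSZ, mul(Z, SSSZ))), mul(SZ, Z))))))
  [8] S(S(S(S(add(mul(SZ, Z), mul(add(SSZ, mul(Z, SSSZ)), mul(SZ, Z)))))))
  [9] S(S(S(S(add(add(Z, mul(Z, Z)), mul(add(SSZ, mul(Z, SSSZ)), mul(SZ, Z)))))))
  [10] S(S(S(S(add(mul(Z, Z), mul(add(SSZ, mul(Z, SSSZ)), mul(SZ, Z)))))))
  [11] S(S(S(S(add(Z, mul(add(SSZ, mul(Z, SSSZ)), mul(SZ, Z)))))))
  [12] S(S(S(S(mul(add(SSZ, mul(Z, SSSZ)), mul(SZ, Z))))))
  [13] S(S(S(S(mul(S(add(SZ, mul(Z, SSSZ))), mul(SZ, Z))))))
  [14] S(S(S(S(add(mul(SZ, Z), mul(add(SZ, mul(Z, SSSZ)), mul(SZ, Z)))))))
  [15] S(S(S(S(add(add(Z, mul(Z, Z)), mul(add(SZ, mul(Z, SSSZ)), mul(SZ, Z)))))))
  [16] S(S(S(S(add(mul(Z, Z), mul(add(SZ, mul(Z, SSSZ)), mul(SZ, Z)))))))
  [17] S(S(S(S(add(Z, mul(add(SZ, mul(Z, SSSZ)), mul(SZ, Z)))))))
  [18] S(S(S(S(mul(add(SZ, mul(Z, SSSZ)), mul(SZ, Z))))))
  [19] S(S(S(S(mul(S(add(Z, mul(Z, SSSZ))), mul(SZ, Z))))))
  [20] S(S(S(S(add(mul(SZ, Z), mul(add(Z, mul(Z, SSSZ)), mul(SZ, Z)))))))
  [21] S(S(S(S(add(add(Z, mul(Z, Z)), mul(add(Z, mul(Z, SSSZ)), mul(SZ, Z)))))))
  [22] S(S(S(S(add(mul(Z, Z), mul(add(Z, mul(Z, SSSZ)), mul(SZ, Z)))))))
  [23] S(S(S(S(add(Z, mul(add(Z, mul(Z, SSSZ)), mul(SZ, Z)))))))
  [24] S(S(S(S(mul(add(Z, mul(Z, SSSZ)), mul(SZ, Z))))))
  [25] S(S(S(S(mul(mul(Z, SSSZ), mul(SZ, Z))))))
  [26] S(S(S(S(mul(Z, mul(SZ, Z))))))
  [27] S^4(Z)

Term B:
  start: add(add(SSZ, Z), SSZ)
  [1] add(S(add(SZ, Z)), SSZ)
  [2] S(add(add(SZ, Z), SSZ))
  [3] S(add(S(add(Z, Z)), SSZ))
  [4] S(S(add(add(Z, Z), SSZ)))
  [5] S(S(add(Z, SSZ)))
  [6] S^4(Z)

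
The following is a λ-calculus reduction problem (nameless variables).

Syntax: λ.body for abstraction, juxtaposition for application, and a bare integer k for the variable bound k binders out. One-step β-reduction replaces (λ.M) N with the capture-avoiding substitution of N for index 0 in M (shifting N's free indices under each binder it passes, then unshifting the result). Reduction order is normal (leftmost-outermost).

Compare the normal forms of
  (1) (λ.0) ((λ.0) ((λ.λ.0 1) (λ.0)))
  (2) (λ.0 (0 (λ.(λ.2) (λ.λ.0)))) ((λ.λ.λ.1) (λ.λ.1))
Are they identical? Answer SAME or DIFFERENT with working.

Term A:
  start: (λ.0) ((λ.0) ((λ.λ.0 1) (λ.0)))
  step 1: (λ.0) ((λ.λ.0 1) (λ.0))
  step 2: (λ.λ.0 1) (λ.0)
  step 3: λ.0 (λ.0)

Term B:
  start: (λ.0 (0 (λ.(λ.2) (λ.λ.0)))) ((λ.λ.λ.1) (λ.λ.1))
  step 1: (λ.λ.λ.1) (λ.λ.1) ((λ.λ.λ.1) (λ.λ.1) (λ.(λ.(λ.λ.λ.1) (λ.λ.1)) (λ.λ.0)))
  step 2: (λ.λ.1) ((λ.λ.λ.1) (λ.λ.1) (λ.(λ.(λ.λ.λ.1) (λ.λ.1)) (λ.λ.0)))
  step 3: λ.(λ.λ.λ.1) (λ.λ.1) (λ.(λ.(λ.λ.λ.1) (λ.λ.1)) (λ.λ.0))
  step 4: λ.(λ.λ.1) (λ.(λ.(λ.λ.λ.1) (λ.λ.1)) (λ.λ.0))
  step 5: λ.λ.λ.(λ.(λ.λ.λ.1) (λ.λ.1)) (λ.λ.0)
  step 6: λ.λ.λ.(λ.λ.λ.1) (λ.λ.1)
  step 7: λ.λ.λ.λ.λ.1

Answer: DIFFERENT — A ⇓ λ.0 (λ.0), B ⇓ λ.λ.λ.λ.λ.1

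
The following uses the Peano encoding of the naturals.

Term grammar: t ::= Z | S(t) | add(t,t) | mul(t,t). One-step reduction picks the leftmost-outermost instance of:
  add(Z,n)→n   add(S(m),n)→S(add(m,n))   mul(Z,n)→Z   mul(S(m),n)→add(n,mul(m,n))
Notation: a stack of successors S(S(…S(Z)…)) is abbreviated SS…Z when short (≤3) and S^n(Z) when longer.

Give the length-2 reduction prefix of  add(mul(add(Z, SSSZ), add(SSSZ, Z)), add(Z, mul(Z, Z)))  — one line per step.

  start: add(mul(add(Z, SSSZ), add(SSSZ, Z)), add(Z, mul(Z, Z)))
  step 1: add(mul(SSSZ, add(SSSZ, Z)), add(Z, mul(Z, Z)))
  step 2: add(add(add(SSSZ, Z), mul(SSZ, add(SSSZ, Z))), add(Z, mul(Z, Z)))

Answer: after 2 steps: add(add(add(SSSZ, Z), mul(SSZ, add(SSSZ, Z))), add(Z, mul(Z, Z)))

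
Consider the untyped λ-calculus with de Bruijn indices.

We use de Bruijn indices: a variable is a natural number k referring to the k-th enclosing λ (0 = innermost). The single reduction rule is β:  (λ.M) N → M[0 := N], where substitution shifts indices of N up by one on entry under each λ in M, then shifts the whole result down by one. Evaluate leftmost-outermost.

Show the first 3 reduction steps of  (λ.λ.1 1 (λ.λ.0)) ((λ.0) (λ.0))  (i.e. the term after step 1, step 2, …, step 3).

Answer: after 3 steps: λ.(λ.0) (λ.0) (λ.λ.0)

Working:
  start: (λ.λ.1 1 (λ.λ.0)) ((λ.0) (λ.0))
  [1] λ.(λ.0) (λ.0) ((λ.0) (λ.0)) (λ.λ.0)
  [2] λ.(λ.0) ((λ.0) (λ.0)) (λ.λ.0)
  [3] λ.(λ.0) (λ.0) (λ.λ.0)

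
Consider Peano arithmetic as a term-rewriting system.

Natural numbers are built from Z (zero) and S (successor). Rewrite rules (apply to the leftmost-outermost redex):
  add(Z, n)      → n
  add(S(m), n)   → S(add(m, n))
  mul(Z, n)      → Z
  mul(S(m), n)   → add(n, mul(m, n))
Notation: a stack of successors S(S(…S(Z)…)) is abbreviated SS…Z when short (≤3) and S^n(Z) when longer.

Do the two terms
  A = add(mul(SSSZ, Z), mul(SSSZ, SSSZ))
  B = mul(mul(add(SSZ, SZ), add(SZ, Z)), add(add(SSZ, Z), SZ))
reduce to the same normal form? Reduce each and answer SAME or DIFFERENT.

Term A:
  start: add(mul(SSSZ, Z), mul(SSSZ, SSSZ))
  step 1: add(add(Z, mul(SSZ, Z)), mul(SSSZ, SSSZ))
  step 2: add(mul(SSZ, Z), mul(SSSZ, SSSZ))
  step 3: add(add(Z, mul(SZ, Z)), mul(SSSZ, SSSZ))
  step 4: add(mul(SZ, Z), mul(SSSZ, SSSZ))
  step 5: add(add(Z, mul(Z, Z)), mul(SSSZ, SSSZ))
  step 6: add(mul(Z, Z), mul(SSSZ, SSSZ))
  step 7: add(Z, mul(SSSZ, SSSZ))
  step 8: mul(SSSZ, SSSZ)
  step 9: add(SSSZ, mul(SSZ, SSSZ))
  step 10: S(add(SSZ, mul(SSZ, SSSZ)))
  step 11: S(S(add(SZ, mul(SSZ, SSSZ))))
  step 12: S(S(S(add(Z, mul(SSZ, SSSZ)))))
  step 13: S(S(S(mul(SSZ, SSSZ))))
  step 14: S(S(S(add(SSSZ, mul(SZ, SSSZ)))))
  step 15: S(S(S(S(add(SSZ, mul(SZ, SSSZ))))))
  step 16: S(S(S(S(S(add(SZ, mul(SZ, SSSZ)))))))
  step 17: S(S(S(S(S(S(add(Z, mul(SZ, SSSZ))))))))
  step 18: S(S(S(S(S(S(mul(SZ, SSSZ)))))))
  step 19: S(S(S(S(S(S(add(SSSZ, mul(Z, SSSZ))))))))
  step 20: S(S(S(S(S(S(S(add(SSZ, mul(Z, SSSZ)))))))))
  step 21: S(S(S(S(S(S(S(S(add(SZ, mul(Z, SSSZ))))))))))
  step 22: S(S(S(S(S(S(S(S(S(add(Z, mul(Z, SSSZ)))))))))))
  step 23: S(S(S(S(S(S(S(S(S(mul(Z, SSSZ))))))))))
  step 24: S^9(Z)

Term B:
  start: mul(mul(add(SSZ, SZ), add(SZ, Z)), add(add(SSZ, Z), SZ))
  step 1: mul(mul(S(add(SZ, SZ)), add(SZ, Z)), add(add(SSZ, Z), SZ))
  step 2: mul(add(add(SZ, Z), mul(add(SZ, SZ), add(SZ, Z))), add(add(SSZ, Z), SZ))
  step 3: mul(add(S(add(Z, Z)), mul(add(SZ, SZ), add(SZ, Z))), add(add(SSZ, Z), SZ))
  step 4: mul(S(add(add(Z, Z), mul(add(SZ, SZ), add(SZ, Z)))), add(add(SSZ, Z), SZ))
  step 5: add(add(add(SSZ, Z), SZ), mul(add(add(Z, Z), mul(add(SZ, SZ), add(SZ, Z))), add(add(SSZ, Z), SZ)))
  step 6: add(add(S(add(SZ, Z)), SZ), mul(add(add(Z, Z), mul(add(SZ, SZ), add(SZ, Z))), add(add(SSZ, Z), SZ)))
  step 7: add(S(add(add(SZ, Z), SZ)), mul(add(add(Z, Z), mul(add(SZ, SZ), add(SZ, Z))), add(add(SSZ, Z), SZ)))
  step 8: S(add(add(add(SZ, Z), SZ), mul(add(add(Z, Z), mul(add(SZ, SZ), add(SZ, Z))), add(add(SSZ, Z), SZ))))
  step 9: S(add(add(S(add(Z, Z)), SZ), mul(add(add(Z, Z), mul(add(SZ, SZ), add(SZ, Z))), add(add(SSZ, Z), SZ))))
  step 10: S(add(S(add(add(Z, Z), SZ)), mul(add(add(Z, Z), mul(add(SZ, SZ), add(SZ, Z))), add(add(SSZ, Z), SZ))))
  step 11: S(S(add(add(add(Z, Z), SZ), mul(add(add(Z, Z), mul(add(SZ, SZ), add(SZ, Z))), add(add(SSZ, Z), SZ)))))
  step 12: S(S(add(add(Z, SZ), mul(add(add(Z, Z), mul(add(SZ, SZ), add(SZ, Z))), add(add(SSZ, Z), SZ)))))
  step 13: S(S(add(SZ, mul(add(add(Z, Z), mul(add(SZ, SZ), add(SZ, Z))), add(add(SSZ, Z), SZ)))))
  step 14: S(S(S(add(Z, mul(add(add(Z, Z), mul(add(SZ, SZ), add(SZ, Z))), add(add(SSZ, Z), SZ))))))
  step 15: S(S(S(mul(add(add(Z, Z), mul(add(SZ, SZ), add(SZ, Z))), add(add(SSZ, Z), SZ)))))
  step 16: S(S(S(mul(add(Z, mul(add(SZ, SZ), add(SZ, Z))), add(add(SSZ, Z), SZ)))))
  step 17: S(S(S(mul(mul(add(SZ, SZ), add(SZ, Z)), add(add(SSZ, Z), SZ)))))
  step 18: S(S(S(mul(mul(S(add(Z, SZ)), add(SZ, Z)), add(add(SSZ, Z), SZ)))))
  step 19: S(S(S(mul(add(add(SZ, Z), mul(add(Z, SZ), add(SZ, Z))), add(add(SSZ, Z), SZ)))))
  step 20: S(S(S(mul(add(S(add(Z, Z)), mul(add(Z, SZ), add(SZ, Z))), add(add(SSZ, Z), SZ)))))
  step 21: S(S(S(mul(S(add(add(Z, Z), mul(add(Z, SZ), add(SZ, Z)))), add(add(SSZ, Z), SZ)))))
  step 22: S(S(S(add(add(add(SSZ, Z), SZ), mul(add(add(Z, Z), mul(add(Z, SZ), add(SZ, Z))), add(add(SSZ, Z), SZ))))))
  step 23: S(S(S(add(add(S(add(SZ, Z)), SZ), mul(add(add(Z, Z), mul(add(Z, SZ), add(SZ, Z))), add(add(SSZ, Z), SZ))))))
  step 24: S(S(S(add(S(add(add(SZ, Z), SZ)), mul(add(add(Z, Z), mul(add(Z, SZ), add(SZ, Z))), add(add(SSZ, Z), SZ))))))
  step 25: S(S(S(S(add(add(add(SZ, Z), SZ), mul(add(add(Z, Z), mul(add(Z, SZ), add(SZ, Z))), add(add(SSZ, Z), SZ)))))))
  step 26: S(S(S(S(add(add(S(add(Z, Z)), SZ), mul(add(add(Z, Z), mul(add(Z, SZ), add(SZ, Z))), add(add(SSZ, Z), SZ)))))))
  step 27: S(S(S(S(add(S(add(add(Z, Z), SZ)), mul(add(add(Z, Z), mul(add(Z, SZ), add(SZ, Z))), add(add(SSZ, Z), SZ)))))))
  step 28: S(S(S(S(S(add(add(add(Z, Z), SZ), mul(add(add(Z, Z), mul(add(Z, SZ), add(SZ, Z))), add(add(SSZ, Z), SZ))))))))
  step 29: S(S(S(S(S(add(add(Z, SZ), mul(add(add(Z, Z), mul(add(Z, SZ), add(SZ, Z))), add(add(SSZ, Z), SZ))))))))
  step 30: S(S(S(S(S(add(SZ, mul(add(add(Z, Z), mul(add(Z, SZ), add(SZ, Z))), add(add(SSZ, Z), SZ))))))))
  step 31: S(S(S(S(S(S(add(Z, mul(add(add(Z, Z), mul(add(Z, SZ), add(SZ, Z))), add(add(SSZ, Z), SZ)))))))))
  step 32: S(S(S(S(S(S(mul(add(add(Z, Z), mul(add(Z, SZ), add(SZ, Z))), add(add(SSZ, Z), SZ))))))))
  step 33: S(S(S(S(S(S(mul(add(Z, mul(add(Z, SZ), add(SZ, Z))), add(add(SSZ, Z), SZ))))))))
  step 34: S(S(S(S(S(S(mul(mul(add(Z, SZ), add(SZ, Z)), add(add(SSZ, Z), SZ))))))))
  step 35: S(S(S(S(S(S(mul(mul(SZ, add(SZ, Z)), add(add(SSZ, Z), SZ))))))))
  step 36: S(S(S(S(S(S(mul(add(add(SZ, Z), mul(Z, add(SZ, Z))), add(add(SSZ, Z), SZ))))))))
  step 37: S(S(S(S(S(S(mul(add(S(add(Z, Z)), mul(Z, add(SZ, Z))), add(add(SSZ, Z), SZ))))))))
  step 38: S(S(S(S(S(S(mul(S(add(add(Z, Z), mul(Z, add(SZ, Z)))), add(add(SSZ, Z), SZ))))))))
  step 39: S(S(S(S(S(S(add(add(add(SSZ, Z), SZ), mul(add(add(Z, Z), mul(Z, add(SZ, Z))), add(add(SSZ, Z), SZ)))))))))
  step 40: S(S(S(S(S(S(add(add(S(add(SZ, Z)), SZ), mul(add(add(Z, Z), mul(Z, add(SZ, Z))), add(add(SSZ, Z), SZ)))))))))
  step 41: S(S(S(S(S(S(add(S(add(add(SZ, Z), SZ)), mul(add(add(Z, Z), mul(Z, add(SZ, Z))), add(add(SSZ, Z), SZ)))))))))
  step 42: S(S(S(S(S(S(S(add(add(add(SZ, Z), SZ), mul(add(add(Z, Z), mul(Z, add(SZ, Z))), add(add(SSZ, Z), SZ))))))))))
  step 43: S(S(S(S(S(S(S(add(add(S(add(Z, Z)), SZ), mul(add(add(Z, Z), mul(Z, add(SZ, Z))), add(add(SSZ, Z), SZ))))))))))
  step 44: S(S(S(S(S(S(S(add(S(add(add(Z, Z), SZ)), mul(add(add(Z, Z), mul(Z, add(SZ, Z))), add(add(SSZ, Z), SZ))))))))))
  step 45: S(S(S(S(S(S(S(S(add(add(add(Z, Z), SZ), mul(add(add(Z, Z), mul(Z, add(SZ, Z))), add(add(SSZ, Z), SZ)))))))))))
  step 46: S(S(S(S(S(S(S(S(add(add(Z, SZ), mul(add(add(Z, Z), mul(Z, add(SZ, Z))), add(add(SSZ, Z), SZ)))))))))))
  step 47: S(S(S(S(S(S(S(S(add(SZ, mul(add(add(Z, Z), mul(Z, add(SZ, Z))), add(add(SSZ, Z), SZ)))))))))))
  step 48: S(S(S(S(S(S(S(S(S(add(Z, mul(add(add(Z, Z), mul(Z, add(SZ, Z))), add(add(SSZ, Z), SZ))))))))))))
  step 49: S(S(S(S(S(S(S(S(S(mul(add(add(Z, Z), mul(Z, add(SZ, Z))), add(add(SSZ, Z), SZ)))))))))))
  step 50: S(S(S(S(S(S(S(S(S(mul(add(Z, mul(Z, add(SZ, Z))), add(add(SSZ, Z), SZ)))))))))))
  step 51: S(S(S(S(S(S(S(S(S(mul(mul(Z, add(SZ, Z)), add(add(SSZ, Z), SZ)))))))))))
  step 52: S(S(S(S(S(S(S(S(S(mul(Z, add(add(SSZ, Z), SZ)))))))))))
  step 53: S^9(Z)

Answer: SAME — A ⇓ S^9(Z), B ⇓ S^9(Z)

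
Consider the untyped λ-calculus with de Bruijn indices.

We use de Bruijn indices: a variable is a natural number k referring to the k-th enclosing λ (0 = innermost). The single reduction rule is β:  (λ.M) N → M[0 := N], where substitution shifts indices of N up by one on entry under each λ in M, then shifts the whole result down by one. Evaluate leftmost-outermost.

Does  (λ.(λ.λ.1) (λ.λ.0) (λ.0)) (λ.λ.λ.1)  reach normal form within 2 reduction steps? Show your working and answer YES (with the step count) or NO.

Answer: NO — after 2 steps the term is (λ.λ.λ.0) (λ.0), not yet normal

Working:
  start: (λ.(λ.λ.1) (λ.λ.0) (λ.0)) (λ.λ.λ.1)
  →1  (λ.λ.1) (λ.λ.0) (λ.0)
  →2  (λ.λ.λ.0) (λ.0)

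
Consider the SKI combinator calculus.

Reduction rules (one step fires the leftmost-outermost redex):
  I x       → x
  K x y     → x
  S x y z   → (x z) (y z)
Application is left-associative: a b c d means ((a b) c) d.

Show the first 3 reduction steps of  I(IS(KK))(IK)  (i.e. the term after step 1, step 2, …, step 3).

  start: I(IS(KK))(IK)
  step 1: IS(KK)(IK)
  step 2: S(KK)(IK)
  step 3: S(KK)K

Answer: after 3 steps: S(KK)K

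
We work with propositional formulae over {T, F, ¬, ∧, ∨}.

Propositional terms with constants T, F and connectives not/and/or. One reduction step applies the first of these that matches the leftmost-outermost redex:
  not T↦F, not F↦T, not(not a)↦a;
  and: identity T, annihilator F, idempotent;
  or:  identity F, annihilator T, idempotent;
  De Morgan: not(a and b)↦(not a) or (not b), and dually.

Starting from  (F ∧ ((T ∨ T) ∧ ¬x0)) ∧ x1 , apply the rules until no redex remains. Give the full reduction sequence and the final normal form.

Answer: normal form = F  (in 2 steps)

Working:
  start: (F ∧ ((T ∨ T) ∧ ¬x0)) ∧ x1
  →1  F ∧ x1
  →2  F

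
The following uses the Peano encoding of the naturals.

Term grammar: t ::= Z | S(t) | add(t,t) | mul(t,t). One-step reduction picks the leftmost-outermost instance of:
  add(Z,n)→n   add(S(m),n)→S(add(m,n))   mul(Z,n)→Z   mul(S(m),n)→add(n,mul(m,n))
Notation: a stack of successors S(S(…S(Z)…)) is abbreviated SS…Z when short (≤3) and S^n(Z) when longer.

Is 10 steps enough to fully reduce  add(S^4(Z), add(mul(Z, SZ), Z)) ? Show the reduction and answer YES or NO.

Answer: YES — reaches normal form S^4(Z) in 7 ≤ 10 steps

Working:
  start: add(S^4(Z), add(mul(Z, SZ), Z))
  step 1: S(add(SSSZ, add(mul(Z, SZ), Z)))
  step 2: S(S(add(SSZ, add(mul(Z, SZ), Z))))
  step 3: S(S(S(add(SZ, add(mul(Z, SZ), Z)))))
  step 4: S(S(S(S(add(Z, add(mul(Z, SZ), Z))))))
  step 5: S(S(S(S(add(mul(Z, SZ), Z)))))
  step 6: S(S(S(S(add(Z, Z)))))
  step 7: S^4(Z)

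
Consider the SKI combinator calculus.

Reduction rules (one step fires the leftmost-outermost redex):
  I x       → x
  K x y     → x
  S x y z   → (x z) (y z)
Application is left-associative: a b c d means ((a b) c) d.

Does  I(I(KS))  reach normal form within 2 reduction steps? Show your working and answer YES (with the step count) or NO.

Answer: YES — reaches normal form KS in 2 ≤ 2 steps

Derivation:
  start: I(I(KS))
  →1  I(KS)
  →2  KS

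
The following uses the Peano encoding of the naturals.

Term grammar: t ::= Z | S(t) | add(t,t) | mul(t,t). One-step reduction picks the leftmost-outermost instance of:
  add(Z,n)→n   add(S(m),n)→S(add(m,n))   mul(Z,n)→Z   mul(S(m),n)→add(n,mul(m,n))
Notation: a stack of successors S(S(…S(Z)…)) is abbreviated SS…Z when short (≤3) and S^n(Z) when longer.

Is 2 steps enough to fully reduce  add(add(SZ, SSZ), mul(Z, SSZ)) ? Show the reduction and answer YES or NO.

Answer: NO — after 2 steps the term is S(add(add(Z, SSZ), mul(Z, SSZ))), not yet normal

Reduction:
  start: add(add(SZ, SSZ), mul(Z, SSZ))
  step 1: add(S(add(Z, SSZ)), mul(Z, SSZ))
  step 2: S(add(add(Z, SSZ), mul(Z, SSZ)))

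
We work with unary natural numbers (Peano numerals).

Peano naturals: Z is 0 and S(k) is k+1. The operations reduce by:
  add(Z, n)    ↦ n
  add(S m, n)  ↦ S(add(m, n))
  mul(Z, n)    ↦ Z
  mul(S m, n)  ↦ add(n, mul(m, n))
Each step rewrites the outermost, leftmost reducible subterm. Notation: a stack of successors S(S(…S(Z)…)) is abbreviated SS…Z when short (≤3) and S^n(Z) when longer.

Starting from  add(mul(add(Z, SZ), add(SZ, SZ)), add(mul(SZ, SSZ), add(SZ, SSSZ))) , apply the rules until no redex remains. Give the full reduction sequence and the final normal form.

  start: add(mul(add(Z, SZ), add(SZ, SZ)), add(mul(SZ, SSZ), add(SZ, SSSZ)))
  →1  add(mul(SZ, add(SZ, SZ)), add(mul(SZ, SSZ), add(SZ, SSSZ)))
  →2  add(add(add(SZ, SZ), mul(Z, add(SZ, SZ))), add(mul(SZ, SSZ), add(SZ, SSSZ)))
  →3  add(add(S(add(Z, SZ)), mul(Z, add(SZ, SZ))), add(mul(SZ, SSZ), add(SZ, SSSZ)))
  →4  add(S(add(add(Z, SZ), mul(Z, add(SZ, SZ)))), add(mul(SZ, SSZ), add(SZ, SSSZ)))
  →5  S(add(add(add(Z, SZ), mul(Z, add(SZ, SZ))), add(mul(SZ, SSZ), add(SZ, SSSZ))))
  →6  S(add(add(SZ, mul(Z, add(SZ, SZ))), add(mul(SZ, SSZ), add(SZ, SSSZ))))
  →7  S(add(S(add(Z, mul(Z, add(SZ, SZ)))), add(mul(SZ, SSZ), add(SZ, SSSZ))))
  →8  S(S(add(add(Z, mul(Z, add(SZ, SZ))), add(mul(SZ, SSZ), add(SZ, SSSZ)))))
  →9  S(S(add(mul(Z, add(SZ, SZ)), add(mul(SZ, SSZ), add(SZ, SSSZ)))))
  →10  S(S(add(Z, add(mul(SZ, SSZ), add(SZ, SSSZ)))))
  →11  S(S(add(mul(SZ, SSZ), add(SZ, SSSZ))))
  →12  S(S(add(add(SSZ, mul(Z, SSZ)), add(SZ, SSSZ))))
  →13  S(S(add(S(add(SZ, mul(Z, SSZ))), add(SZ, SSSZ))))
  →14  S(S(S(add(add(SZ, mul(Z, SSZ)), add(SZ, SSSZ)))))
  →15  S(S(S(add(S(add(Z, mul(Z, SSZ))), add(SZ, SSSZ)))))
  →16  S(S(S(S(add(add(Z, mul(Z, SSZ)), add(SZ, SSSZ))))))
  →17  S(S(S(S(add(mul(Z, SSZ), add(SZ, SSSZ))))))
  →18  S(S(S(S(add(Z, add(SZ, SSSZ))))))
  →19  S(S(S(S(add(SZ, SSSZ)))))
  →20  S(S(S(S(S(add(Z, SSSZ))))))
  →21  S^8(Z)

Answer: normal form = S^8(Z)  (in 21 steps)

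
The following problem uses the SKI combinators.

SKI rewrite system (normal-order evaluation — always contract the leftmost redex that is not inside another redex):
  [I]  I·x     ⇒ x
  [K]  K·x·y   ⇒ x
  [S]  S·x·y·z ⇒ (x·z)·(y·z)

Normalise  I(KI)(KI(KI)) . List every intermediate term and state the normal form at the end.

  start: I(KI)(KI(KI))
  [1] KI(KI(KI))
  [2] I

Answer: normal form = I  (in 2 steps)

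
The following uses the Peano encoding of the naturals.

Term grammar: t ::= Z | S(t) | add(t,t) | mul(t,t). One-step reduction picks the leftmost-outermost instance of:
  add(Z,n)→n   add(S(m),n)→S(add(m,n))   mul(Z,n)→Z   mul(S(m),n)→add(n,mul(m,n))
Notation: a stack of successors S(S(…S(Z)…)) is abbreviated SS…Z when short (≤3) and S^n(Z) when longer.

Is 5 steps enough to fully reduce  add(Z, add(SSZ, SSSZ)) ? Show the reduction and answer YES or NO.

Answer: YES — reaches normal form S^5(Z) in 4 ≤ 5 steps

Reduction:
  start: add(Z, add(SSZ, SSSZ))
  step 1: add(SSZ, SSSZ)
  step 2: S(add(SZ, SSSZ))
  step 3: S(S(add(Z, SSSZ)))
  step 4: S^5(Z)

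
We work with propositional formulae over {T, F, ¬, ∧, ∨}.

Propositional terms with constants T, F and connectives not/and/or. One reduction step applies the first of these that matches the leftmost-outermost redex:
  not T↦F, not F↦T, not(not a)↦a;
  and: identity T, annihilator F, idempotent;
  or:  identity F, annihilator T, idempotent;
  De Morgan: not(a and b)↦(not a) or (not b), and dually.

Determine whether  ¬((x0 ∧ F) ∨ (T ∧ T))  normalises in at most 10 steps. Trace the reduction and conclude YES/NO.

  start: ¬((x0 ∧ F) ∨ (T ∧ T))
  [1] ¬(x0 ∧ F) ∧ ¬(T ∧ T)
  [2] (¬x0 ∨ ¬F) ∧ ¬(T ∧ T)
  [3] (¬x0 ∨ T) ∧ ¬(T ∧ T)
  [4] T ∧ ¬(T ∧ T)
  [5] ¬(T ∧ T)
  [6] ¬T ∨ ¬T
  [7] ¬T
  [8] F

Answer: YES — reaches normal form F in 8 ≤ 10 steps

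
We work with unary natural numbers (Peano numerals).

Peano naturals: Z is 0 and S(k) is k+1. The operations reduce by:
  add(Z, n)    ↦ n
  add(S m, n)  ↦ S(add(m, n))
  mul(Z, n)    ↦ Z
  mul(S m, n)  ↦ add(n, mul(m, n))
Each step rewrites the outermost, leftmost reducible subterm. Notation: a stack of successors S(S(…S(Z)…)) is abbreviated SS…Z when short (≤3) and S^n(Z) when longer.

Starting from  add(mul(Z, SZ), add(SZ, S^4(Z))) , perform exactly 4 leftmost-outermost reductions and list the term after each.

Answer: after 4 steps: S^5(Z)

Reduction:
  start: add(mul(Z, SZ), add(SZ, S^4(Z)))
  →1  add(Z, add(SZ, S^4(Z)))
  →2  add(SZ, S^4(Z))
  →3  S(add(Z, S^4(Z)))
  →4  S^5(Z)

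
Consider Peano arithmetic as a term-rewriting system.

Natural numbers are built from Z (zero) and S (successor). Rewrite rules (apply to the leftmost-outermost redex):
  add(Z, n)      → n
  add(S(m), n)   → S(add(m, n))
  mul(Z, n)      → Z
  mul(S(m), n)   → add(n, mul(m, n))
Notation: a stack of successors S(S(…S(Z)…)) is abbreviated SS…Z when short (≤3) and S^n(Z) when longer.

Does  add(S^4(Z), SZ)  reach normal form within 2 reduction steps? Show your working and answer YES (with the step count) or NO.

Answer: NO — after 2 steps the term is S(S(add(SSZ, SZ))), not yet normal

Reduction:
  start: add(S^4(Z), SZ)
  [1] S(add(SSSZ, SZ))
  [2] S(S(add(SSZ, SZ)))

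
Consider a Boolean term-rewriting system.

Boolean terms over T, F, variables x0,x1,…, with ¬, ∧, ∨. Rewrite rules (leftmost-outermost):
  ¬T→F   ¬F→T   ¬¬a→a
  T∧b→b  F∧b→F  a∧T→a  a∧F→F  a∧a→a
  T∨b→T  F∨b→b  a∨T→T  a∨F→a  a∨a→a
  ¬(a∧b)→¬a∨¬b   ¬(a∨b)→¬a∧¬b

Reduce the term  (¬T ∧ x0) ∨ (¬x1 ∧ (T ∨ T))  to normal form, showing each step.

  start: (¬T ∧ x0) ∨ (¬x1 ∧ (T ∨ T))
  [1] (F ∧ x0) ∨ (¬x1 ∧ (T ∨ T))
  [2] F ∨ (¬x1 ∧ (T ∨ T))
  [3] ¬x1 ∧ (T ∨ T)
  [4] ¬x1 ∧ T
  [5] ¬x1

Answer: normal form = ¬x1  (in 5 steps)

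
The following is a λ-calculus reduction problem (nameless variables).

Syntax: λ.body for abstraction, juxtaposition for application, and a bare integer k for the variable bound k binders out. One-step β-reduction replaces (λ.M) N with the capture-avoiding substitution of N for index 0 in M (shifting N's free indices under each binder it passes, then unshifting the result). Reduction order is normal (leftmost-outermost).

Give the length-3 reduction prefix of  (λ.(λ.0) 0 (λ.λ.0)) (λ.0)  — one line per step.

  start: (λ.(λ.0) 0 (λ.λ.0)) (λ.0)
  [1] (λ.0) (λ.0) (λ.λ.0)
  [2] (λ.0) (λ.λ.0)
  [3] λ.λ.0

Answer: after 3 steps: λ.λ.0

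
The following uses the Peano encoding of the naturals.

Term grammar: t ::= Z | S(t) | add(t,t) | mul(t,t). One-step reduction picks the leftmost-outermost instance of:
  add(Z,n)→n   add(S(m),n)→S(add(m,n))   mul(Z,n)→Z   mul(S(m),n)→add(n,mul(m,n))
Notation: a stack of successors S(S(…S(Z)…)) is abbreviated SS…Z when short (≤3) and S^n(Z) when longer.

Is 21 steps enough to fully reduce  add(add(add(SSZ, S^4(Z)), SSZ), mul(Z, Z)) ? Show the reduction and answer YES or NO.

  start: add(add(add(SSZ, S^4(Z)), SSZ), mul(Z, Z))
  →1  add(add(S(add(SZ, S^4(Z))), SSZ), mul(Z, Z))
  →2  add(S(add(add(SZ, S^4(Z)), SSZ)), mul(Z, Z))
  →3  S(add(add(add(SZ, S^4(Z)), SSZ), mul(Z, Z)))
  →4  S(add(add(S(add(Z, S^4(Z))), SSZ), mul(Z, Z)))
  →5  S(add(S(add(add(Z, S^4(Z)), SSZ)), mul(Z, Z)))
  →6  S(S(add(add(add(Z, S^4(Z)), SSZ), mul(Z, Z))))
  →7  S(S(add(add(S^4(Z), SSZ), mul(Z, Z))))
  →8  S(S(add(S(add(SSSZ, SSZ)), mul(Z, Z))))
  →9  S(S(S(add(add(SSSZ, SSZ), mul(Z, Z)))))
  →10  S(S(S(add(S(add(SSZ, SSZ)), mul(Z, Z)))))
  →11  S(S(S(S(add(add(SSZ, SSZ), mul(Z, Z))))))
  →12  S(S(S(S(add(S(add(SZ, SSZ)), mul(Z, Z))))))
  →13  S(S(S(S(S(add(add(SZ, SSZ), mul(Z, Z)))))))
  →14  S(S(S(S(S(add(S(add(Z, SSZ)), mul(Z, Z)))))))
  →15  S(S(S(S(S(S(add(add(Z, SSZ), mul(Z, Z))))))))
  →16  S(S(S(S(S(S(add(SSZ, mul(Z, Z))))))))
  →17  S(S(S(S(S(S(S(add(SZ, mul(Z, Z)))))))))
  →18  S(S(S(S(S(S(S(S(add(Z, mul(Z, Z))))))))))
  →19  S(S(S(S(S(S(S(S(mul(Z, Z)))))))))
  →20  S^8(Z)

Answer: YES — reaches normal form S^8(Z) in 20 ≤ 21 steps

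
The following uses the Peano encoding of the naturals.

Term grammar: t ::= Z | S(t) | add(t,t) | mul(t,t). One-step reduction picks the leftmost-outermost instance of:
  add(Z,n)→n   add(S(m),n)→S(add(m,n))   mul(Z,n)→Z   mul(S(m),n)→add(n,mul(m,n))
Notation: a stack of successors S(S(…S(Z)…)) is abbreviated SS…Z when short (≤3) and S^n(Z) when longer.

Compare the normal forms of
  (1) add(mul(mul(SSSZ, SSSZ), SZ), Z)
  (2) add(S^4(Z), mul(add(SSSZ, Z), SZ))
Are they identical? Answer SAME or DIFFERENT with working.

Term A:
  start: add(mul(mul(SSSZ, SSSZ), SZ), Z)
  [1] add(mul(add(SSSZ, mul(SSZ, SSSZ)), SZ), Z)
  [2] add(mul(S(add(SSZ, mul(SSZ, SSSZ))), SZ), Z)
  [3] add(add(SZ, mul(add(SSZ, mul(SSZ, SSSZ)), SZ)), Z)
  [4] add(S(add(Z, mul(add(SSZ, mul(SSZ, SSSZ)), SZ))), Z)
  [5] S(add(add(Z, mul(add(SSZ, mul(SSZ, SSSZ)), SZ)), Z))
  [6] S(add(mul(add(SSZ, mul(SSZ, SSSZ)), SZ), Z))
  [7] S(add(mul(S(add(SZ, mul(SSZ, SSSZ))), SZ), Z))
  [8] S(add(add(SZ, mul(add(SZ, mul(SSZ, SSSZ)), SZ)), Z))
  [9] S(add(S(add(Z, mul(add(SZ, mul(SSZ, SSSZ)), SZ))), Z))
  [10] S(S(add(add(Z, mul(add(SZ, mul(SSZ, SSSZ)), SZ)), Z)))
  [11] S(S(add(mul(add(SZ, mul(SSZ, SSSZ)), SZ), Z)))
  [12] S(S(add(mul(S(add(Z, mul(SSZ, SSSZ))), SZ), Z)))
  [13] S(S(add(add(SZ, mul(add(Z, mul(SSZ, SSSZ)), SZ)), Z)))
  [14] S(S(add(S(add(Z, mul(add(Z, mul(SSZ, SSSZ)), SZ))), Z)))
  [15] S(S(S(add(add(Z, mul(add(Z, mul(SSZ, SSSZ)), SZ)), Z))))
  [16] S(S(S(add(mul(add(Z, mul(SSZ, SSSZ)), SZ), Z))))
  [17] S(S(S(add(mul(mul(SSZ, SSSZ), SZ), Z))))
  [18] S(S(S(add(mul(add(SSSZ, mul(SZ, SSSZ)), SZ), Z))))
  [19] S(S(S(add(mul(S(add(SSZ, mul(SZ, SSSZ))), SZ), Z))))
  [20] S(S(S(add(add(SZ, mul(add(SSZ, mul(SZ, SSSZ)), SZ)), Z))))
  [21] S(S(S(add(S(add(Z, mul(add(SSZ, mul(SZ, SSSZ)), SZ))), Z))))
  [22] S(S(S(S(add(add(Z, mul(add(SSZ, mul(SZ, SSSZ)), SZ)), Z)))))
  [23] S(S(S(S(add(mul(add(SSZ, mul(SZ, SSSZ)), SZ), Z)))))
  [24] S(S(S(S(add(mul(S(add(SZ, mul(SZ, SSSZ))), SZ), Z)))))
  [25] S(S(S(S(add(add(SZ, mul(add(SZ, mul(SZ, SSSZ)), SZ)), Z)))))
  [26] S(S(S(S(add(S(add(Z, mul(add(SZ, mul(SZ, SSSZ)), SZ))), Z)))))
  [27] S(S(S(S(S(add(add(Z, mul(add(SZ, mul(SZ, SSSZ)), SZ)), Z))))))
  [28] S(S(S(S(S(add(mul(add(SZ, mul(SZ, SSSZ)), SZ), Z))))))
  [29] S(S(S(S(S(add(mul(S(add(Z, mul(SZ, SSSZ))), SZ), Z))))))
  [30] S(S(S(S(S(add(add(SZ, mul(add(Z, mul(SZ, SSSZ)), SZ)), Z))))))
  [31] S(S(S(S(S(add(S(add(Z, mul(add(Z, mul(SZ, SSSZ)), SZ))), Z))))))
  [32] S(S(S(S(S(S(add(add(Z, mul(add(Z, mul(SZ, SSSZ)), SZ)), Z)))))))
  [33] S(S(S(S(S(S(add(mul(add(Z, mul(SZ, SSSZ)), SZ), Z)))))))
  [34] S(S(S(S(S(S(add(mul(mul(SZ, SSSZ), SZ), Z)))))))
  [35] S(S(S(S(S(S(add(mul(add(SSSZ, mul(Z, SSSZ)), SZ), Z)))))))
  [36] S(S(S(S(S(S(add(mul(S(add(SSZ, mul(Z, SSSZ))), SZ), Z)))))))
  [37] S(S(S(S(S(S(add(add(SZ, mul(add(SSZ, mul(Z, SSSZ)), SZ)), Z)))))))
  [38] S(S(S(S(S(S(add(S(add(Z, mul(add(SSZ, mul(Z, SSSZ)), SZ))), Z)))))))
  [39] S(S(S(S(S(S(S(add(add(Z, mul(add(SSZ, mul(Z, SSSZ)), SZ)), Z))))))))
  [40] S(S(S(S(S(S(S(add(mul(add(SSZ, mul(Z, SSSZ)), SZ), Z))))))))
  [41] S(S(S(S(S(S(S(add(mul(S(add(SZ, mul(Z, SSSZ))), SZ), Z))))))))
  [42] S(S(S(S(S(S(S(add(add(SZ, mul(add(SZ, mul(Z, SSSZ)), SZ)), Z))))))))
  [43] S(S(S(S(S(S(S(add(S(add(Z, mul(add(SZ, mul(Z, SSSZ)), SZ))), Z))))))))
  [44] S(S(S(S(S(S(S(S(add(add(Z, mul(add(SZ, mul(Z, SSSZ)), SZ)), Z)))))))))
  [45] S(S(S(S(S(S(S(S(add(mul(add(SZ, mul(Z, SSSZ)), SZ), Z)))))))))
  [46] S(S(S(S(S(S(S(S(add(mul(S(add(Z, mul(Z, SSSZ))), SZ), Z)))))))))
  [47] S(S(S(S(S(S(S(S(add(add(SZ, mul(add(Z, mul(Z, SSSZ)), SZ)), Z)))))))))
  [48] S(S(S(S(S(S(S(S(add(S(add(Z, mul(add(Z, mul(Z, SSSZ)), SZ))), Z)))))))))
  [49] S(S(S(S(S(S(S(S(S(add(add(Z, mul(add(Z, mul(Z, SSSZ)), SZ)), Z))))))))))
  [50] S(S(S(S(S(S(S(S(S(add(mul(add(Z, mul(Z, SSSZ)), SZ), Z))))))))))
  [51] S(S(S(S(S(S(S(S(S(add(mul(mul(Z, SSSZ), SZ), Z))))))))))
  [52] S(S(S(S(S(S(S(S(S(add(mul(Z, SZ), Z))))))))))
  [53] S(S(S(S(S(S(S(S(S(add(Z, Z))))))))))
  [54] S^9(Z)

Term B:
  start: add(S^4(Z), mul(add(SSSZ, Z), SZ))
  [1] S(add(SSSZ, mul(add(SSSZ, Z), SZ)))
  [2] S(S(add(SSZ, mul(add(SSSZ, Z), SZ))))
  [3] S(S(S(add(SZ, mul(add(SSSZ, Z), SZ)))))
  [4] S(S(S(S(add(Z, mul(add(SSSZ, Z), SZ))))))
  [5] S(S(S(S(mul(add(SSSZ, Z), SZ)))))
  [6] S(S(S(S(mul(S(add(SSZ, Z)), SZ)))))
  [7] S(S(S(S(add(SZ, mul(add(SSZ, Z), SZ))))))
  [8] S(S(S(S(S(add(Z, mul(add(SSZ, Z), SZ)))))))
  [9] S(S(S(S(S(mul(add(SSZ, Z), SZ))))))
  [10] S(S(S(S(S(mul(S(add(SZ, Z)), SZ))))))
  [11] S(S(S(S(S(add(SZ, mul(add(SZ, Z), SZ)))))))
  [12] S(S(S(S(S(S(add(Z, mul(add(SZ, Z), SZ))))))))
  [13] S(S(S(S(S(S(mul(add(SZ, Z), SZ)))))))
  [14] S(S(S(S(S(S(mul(S(add(Z, Z)), SZ)))))))
  [15] S(S(S(S(S(S(add(SZ, mul(add(Z, Z), SZ))))))))
  [16] S(S(S(S(S(S(S(add(Z, mul(add(Z, Z), SZ)))))))))
  [17] S(S(S(S(S(S(S(mul(add(Z, Z), SZ))))))))
  [18] S(S(S(S(S(S(S(mul(Z, SZ))))))))
  [19] S^7(Z)

Answer: DIFFERENT — A ⇓ S^9(Z), B ⇓ S^7(Z)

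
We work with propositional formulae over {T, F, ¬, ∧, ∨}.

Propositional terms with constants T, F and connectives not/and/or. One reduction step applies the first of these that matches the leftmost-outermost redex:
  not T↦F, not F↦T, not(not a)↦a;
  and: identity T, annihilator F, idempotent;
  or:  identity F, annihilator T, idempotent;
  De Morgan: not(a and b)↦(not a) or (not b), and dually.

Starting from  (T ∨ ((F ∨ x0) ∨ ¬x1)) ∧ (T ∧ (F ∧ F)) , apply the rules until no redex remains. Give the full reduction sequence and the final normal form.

Answer: normal form = F  (in 4 steps)

Derivation:
  start: (T ∨ ((F ∨ x0) ∨ ¬x1)) ∧ (T ∧ (F ∧ F))
  →1  T ∧ (T ∧ (F ∧ F))
  →2  T ∧ (F ∧ F)
  →3  F ∧ F
  →4  F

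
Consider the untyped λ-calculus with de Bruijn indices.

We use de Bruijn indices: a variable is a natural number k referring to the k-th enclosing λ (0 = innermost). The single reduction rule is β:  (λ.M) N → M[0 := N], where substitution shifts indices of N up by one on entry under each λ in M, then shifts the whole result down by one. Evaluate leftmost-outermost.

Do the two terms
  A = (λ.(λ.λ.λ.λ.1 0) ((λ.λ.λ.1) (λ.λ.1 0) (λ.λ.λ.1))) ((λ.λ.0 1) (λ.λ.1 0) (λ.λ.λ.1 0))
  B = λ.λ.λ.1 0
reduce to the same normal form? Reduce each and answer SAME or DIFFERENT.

Answer: SAME — A ⇓ λ.λ.λ.1 0, B ⇓ λ.λ.λ.1 0

Reduction:
Term A:
  start: (λ.(λ.λ.λ.λ.1 0) ((λ.λ.λ.1) (λ.λ.1 0) (λ.λ.λ.1))) ((λ.λ.0 1) (λ.λ.1 0) (λ.λ.λ.1 0))
  [1] (λ.λ.λ.λ.1 0) ((λ.λ.λ.1) (λ.λ.1 0) (λ.λ.λ.1))
  [2] λ.λ.λ.1 0

Term B:
  start: λ.λ.λ.1 0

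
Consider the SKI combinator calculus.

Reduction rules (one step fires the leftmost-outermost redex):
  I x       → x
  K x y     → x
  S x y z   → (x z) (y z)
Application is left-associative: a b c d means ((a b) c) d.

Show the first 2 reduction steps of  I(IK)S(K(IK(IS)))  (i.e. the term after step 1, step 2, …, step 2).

Answer: after 2 steps: KS(K(IK(IS)))

Reduction:
  start: I(IK)S(K(IK(IS)))
  [1] IKS(K(IK(IS)))
  [2] KS(K(IK(IS)))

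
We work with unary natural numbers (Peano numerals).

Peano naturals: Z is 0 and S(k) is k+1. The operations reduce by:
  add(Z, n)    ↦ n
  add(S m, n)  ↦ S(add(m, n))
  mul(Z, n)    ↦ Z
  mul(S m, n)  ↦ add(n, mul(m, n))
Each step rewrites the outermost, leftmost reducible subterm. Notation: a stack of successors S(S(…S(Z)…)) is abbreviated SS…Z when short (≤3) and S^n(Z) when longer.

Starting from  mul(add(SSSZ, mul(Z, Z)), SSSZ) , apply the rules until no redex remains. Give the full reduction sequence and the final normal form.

  start: mul(add(SSSZ, mul(Z, Z)), SSSZ)
  step 1: mul(S(add(SSZ, mul(Z, Z))), SSSZ)
  step 2: add(SSSZ, mul(add(SSZ, mul(Z, Z)), SSSZ))
  step 3: S(add(SSZ, mul(add(SSZ, mul(Z, Z)), SSSZ)))
  step 4: S(S(add(SZ, mul(add(SSZ, mul(Z, Z)), SSSZ))))
  step 5: S(S(S(add(Z, mul(add(SSZ, mul(Z, Z)), SSSZ)))))
  step 6: S(S(S(mul(add(SSZ, mul(Z, Z)), SSSZ))))
  step 7: S(S(S(mul(S(add(SZ, mul(Z, Z))), SSSZ))))
  step 8: S(S(S(add(SSSZ, mul(add(SZ, mul(Z, Z)), SSSZ)))))
  step 9: S(S(S(S(add(SSZ, mul(add(SZ, mul(Z, Z)), SSSZ))))))
  step 10: S(S(S(S(S(add(SZ, mul(add(SZ, mul(Z, Z)), SSSZ)))))))
  step 11: S(S(S(S(S(S(add(Z, mul(add(SZ, mul(Z, Z)), SSSZ))))))))
  step 12: S(S(S(S(S(S(mul(add(SZ, mul(Z, Z)), SSSZ)))))))
  step 13: S(S(S(S(S(S(mul(S(add(Z, mul(Z, Z))), SSSZ)))))))
  step 14: S(S(S(S(S(S(add(SSSZ, mul(add(Z, mul(Z, Z)), SSSZ))))))))
  step 15: S(S(S(S(S(S(S(add(SSZ, mul(add(Z, mul(Z, Z)), SSSZ)))))))))
  step 16: S(S(S(S(S(S(S(S(add(SZ, mul(add(Z, mul(Z, Z)), SSSZ))))))))))
  step 17: S(S(S(S(S(S(S(S(S(add(Z, mul(add(Z, mul(Z, Z)), SSSZ)))))))))))
  step 18: S(S(S(S(S(S(S(S(S(mul(add(Z, mul(Z, Z)), SSSZ))))))))))
  step 19: S(S(S(S(S(S(S(S(S(mul(mul(Z, Z), SSSZ))))))))))
  step 20: S(S(S(S(S(S(S(S(S(mul(Z, SSSZ))))))))))
  step 21: S^9(Z)

Answer: normal form = S^9(Z)  (in 21 steps)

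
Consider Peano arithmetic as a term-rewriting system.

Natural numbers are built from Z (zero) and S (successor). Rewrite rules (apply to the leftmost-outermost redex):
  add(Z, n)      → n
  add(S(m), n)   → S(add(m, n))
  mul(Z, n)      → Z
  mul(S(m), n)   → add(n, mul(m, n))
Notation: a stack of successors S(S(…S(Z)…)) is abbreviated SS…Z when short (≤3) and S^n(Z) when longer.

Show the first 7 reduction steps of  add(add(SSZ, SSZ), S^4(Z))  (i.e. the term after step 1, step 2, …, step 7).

Answer: after 7 steps: S(S(S(S(add(Z, S^4(Z))))))

Derivation:
  start: add(add(SSZ, SSZ), S^4(Z))
  [1] add(S(add(SZ, SSZ)), S^4(Z))
  [2] S(add(add(SZ, SSZ), S^4(Z)))
  [3] S(add(S(add(Z, SSZ)), S^4(Z)))
  [4] S(S(add(add(Z, SSZ), S^4(Z))))
  [5] S(S(add(SSZ, S^4(Z))))
  [6] S(S(S(add(SZ, S^4(Z)))))
  [7] S(S(S(S(add(Z, S^4(Z))))))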